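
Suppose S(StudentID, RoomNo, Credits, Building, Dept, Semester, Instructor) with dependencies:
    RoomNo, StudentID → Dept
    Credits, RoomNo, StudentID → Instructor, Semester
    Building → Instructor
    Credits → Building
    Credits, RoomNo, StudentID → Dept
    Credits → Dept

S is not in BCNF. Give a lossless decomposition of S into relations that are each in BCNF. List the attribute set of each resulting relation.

{Building, Credits}; {Building, Instructor}; {Credits, RoomNo, Semester, StudentID}; {Dept, RoomNo, StudentID}

Candidate key of the original relation: {Credits, RoomNo, StudentID}.
In {Building, Credits, Dept, Instructor, RoomNo, Semester, StudentID}, {RoomNo, StudentID} is not a superkey ({RoomNo, StudentID}⁺ restricted to this set is {Dept, RoomNo, StudentID}), so split on RoomNo, StudentID → Dept into {Dept, RoomNo, StudentID} and {Building, Credits, Instructor, RoomNo, Semester, StudentID}.
{Dept, RoomNo, StudentID} has no BCNF violation.
In {Building, Credits, Instructor, RoomNo, Semester, StudentID}, {Building} is not a superkey ({Building}⁺ restricted to this set is {Building, Instructor}), so split on Building → Instructor into {Building, Instructor} and {Building, Credits, RoomNo, Semester, StudentID}.
{Building, Instructor} has no BCNF violation.
In {Building, Credits, RoomNo, Semester, StudentID}, {Credits} is not a superkey ({Credits}⁺ restricted to this set is {Building, Credits}), so split on Credits → Building into {Building, Credits} and {Credits, RoomNo, Semester, StudentID}.
{Building, Credits} has no BCNF violation.
{Credits, RoomNo, Semester, StudentID} has no BCNF violation.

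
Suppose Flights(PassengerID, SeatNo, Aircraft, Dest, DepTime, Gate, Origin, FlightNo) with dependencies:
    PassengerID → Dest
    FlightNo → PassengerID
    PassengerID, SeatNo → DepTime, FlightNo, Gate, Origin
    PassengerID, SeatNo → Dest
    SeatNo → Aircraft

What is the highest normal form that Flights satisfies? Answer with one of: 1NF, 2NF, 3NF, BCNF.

Candidate keys: {FlightNo, SeatNo}, {PassengerID, SeatNo}. Prime attributes: {FlightNo, PassengerID, SeatNo}.
PassengerID → Dest breaks BCNF: {PassengerID}⁺ = {Dest, PassengerID}, so {PassengerID} is not a superkey.
PassengerID → Dest determines the non-prime attribute {Dest} from a non-superkey — 3NF is violated.
The proper key subset {FlightNo} of {FlightNo, SeatNo} determines non-prime {Dest}, so the relation is not even in 2NF.

1NF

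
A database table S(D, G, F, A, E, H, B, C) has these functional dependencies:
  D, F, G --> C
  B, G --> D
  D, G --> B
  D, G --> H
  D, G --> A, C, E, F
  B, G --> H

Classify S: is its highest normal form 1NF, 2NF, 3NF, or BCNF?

BCNF

Candidate keys: {B, G}, {D, G}. Prime attributes: {B, D, G}.
Every FD has a superkey on the left, so the relation is in BCNF.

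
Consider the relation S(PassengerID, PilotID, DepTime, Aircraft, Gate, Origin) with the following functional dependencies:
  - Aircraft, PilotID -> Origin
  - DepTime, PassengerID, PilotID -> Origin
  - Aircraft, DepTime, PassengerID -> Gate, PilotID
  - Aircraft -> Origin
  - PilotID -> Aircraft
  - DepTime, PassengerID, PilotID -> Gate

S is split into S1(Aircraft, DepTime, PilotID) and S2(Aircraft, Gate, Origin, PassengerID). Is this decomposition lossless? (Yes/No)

No

S1 ∩ S2 = {Aircraft}; its closure under F is {Aircraft, Origin}.
S1 ⊄ {Aircraft, Origin} and S2 ⊄ {Aircraft, Origin}, so the split is lossy.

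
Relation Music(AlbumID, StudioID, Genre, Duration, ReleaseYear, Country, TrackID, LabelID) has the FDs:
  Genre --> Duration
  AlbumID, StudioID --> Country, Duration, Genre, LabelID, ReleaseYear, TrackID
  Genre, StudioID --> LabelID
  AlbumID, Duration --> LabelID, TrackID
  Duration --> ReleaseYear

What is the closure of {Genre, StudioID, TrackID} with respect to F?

{Duration, Genre, LabelID, ReleaseYear, StudioID, TrackID}

Start with {Genre, StudioID, TrackID}.
Genre --> Duration applies; add {Duration} → now {Duration, Genre, StudioID, TrackID}.
Genre, StudioID --> LabelID applies; add {LabelID} → now {Duration, Genre, LabelID, StudioID, TrackID}.
Duration --> ReleaseYear applies; add {ReleaseYear} → now {Duration, Genre, LabelID, ReleaseYear, StudioID, TrackID}.
No further FD applies.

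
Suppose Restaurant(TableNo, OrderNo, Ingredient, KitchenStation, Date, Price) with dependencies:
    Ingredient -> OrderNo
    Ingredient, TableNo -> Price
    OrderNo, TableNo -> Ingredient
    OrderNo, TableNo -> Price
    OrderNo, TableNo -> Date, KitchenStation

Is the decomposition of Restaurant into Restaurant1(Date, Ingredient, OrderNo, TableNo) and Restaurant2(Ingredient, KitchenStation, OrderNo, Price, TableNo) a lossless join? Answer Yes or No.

The shared attributes are {Ingredient, OrderNo, TableNo} and {Ingredient, OrderNo, TableNo}⁺ = {Date, Ingredient, KitchenStation, OrderNo, Price, TableNo}.
Restaurant1 is contained in that closure, so Restaurant1 ∩ Restaurant2 -> Restaurant1 holds and the join is lossless.

Yes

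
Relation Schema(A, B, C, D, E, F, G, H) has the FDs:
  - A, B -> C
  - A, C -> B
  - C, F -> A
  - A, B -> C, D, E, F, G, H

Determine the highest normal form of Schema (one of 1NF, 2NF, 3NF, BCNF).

BCNF

Candidate keys: {A, B}, {A, C}, {C, F}. Prime attributes: {A, B, C, F}.
The left-hand side of every FD is a superkey, so BCNF is satisfied.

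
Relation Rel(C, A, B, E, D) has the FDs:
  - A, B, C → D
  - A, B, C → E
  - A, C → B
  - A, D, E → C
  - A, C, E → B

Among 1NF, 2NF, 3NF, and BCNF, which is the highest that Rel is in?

BCNF

Candidate keys: {A, C}, {A, D, E}. Prime attributes: {A, C, D, E}.
Every FD has a superkey on the left, so the relation is in BCNF.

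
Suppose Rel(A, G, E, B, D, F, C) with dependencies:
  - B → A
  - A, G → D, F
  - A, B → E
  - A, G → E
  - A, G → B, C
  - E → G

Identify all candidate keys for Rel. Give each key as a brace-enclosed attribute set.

{B}⁺ = {A, B, C, D, E, F, G} — all of the relation — so {B} is a candidate key.
{A, E}⁺ = {A, B, C, D, E, F, G} — all of the relation — so {A, E} is a candidate key.
{A, G}⁺ = {A, B, C, D, E, F, G} — all of the relation — so {A, G} is a candidate key.
These are minimal and exhaustive — every other superkey contains one of them.

{A, E}, {A, G}, {B}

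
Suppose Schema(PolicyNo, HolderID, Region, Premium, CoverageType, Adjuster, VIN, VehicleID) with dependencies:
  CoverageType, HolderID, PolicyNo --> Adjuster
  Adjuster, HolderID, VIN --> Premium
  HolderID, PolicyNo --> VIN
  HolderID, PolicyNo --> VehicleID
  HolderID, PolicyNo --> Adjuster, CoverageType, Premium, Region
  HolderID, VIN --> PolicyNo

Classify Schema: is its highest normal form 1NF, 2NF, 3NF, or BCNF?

BCNF

Candidate keys: {HolderID, PolicyNo}, {HolderID, VIN}. Prime attributes: {HolderID, PolicyNo, VIN}.
Every FD has a superkey on the left, so the relation is in BCNF.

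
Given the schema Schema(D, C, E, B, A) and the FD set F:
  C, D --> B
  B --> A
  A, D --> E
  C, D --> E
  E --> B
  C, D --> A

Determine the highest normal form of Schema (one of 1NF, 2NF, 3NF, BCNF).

Candidate key: {C, D}. Prime attributes: {C, D}.
B --> A breaks BCNF: {B}⁺ = {A, B}, so {B} is not a superkey.
Because {A} is non-prime and the left side of B --> A is not a superkey, the relation is not in 3NF.
No proper subset of a key has a non-prime attribute in its closure, so there is no partial dependency; 2NF holds.

2NF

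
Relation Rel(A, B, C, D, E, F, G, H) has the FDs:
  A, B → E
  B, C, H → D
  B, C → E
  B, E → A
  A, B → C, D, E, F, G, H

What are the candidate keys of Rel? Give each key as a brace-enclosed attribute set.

{B} never appears on the right of any FD, so every key must include it.
{A, B}⁺ = {A, B, C, D, E, F, G, H} — all of the relation — so {A, B} is a candidate key.
{B, C}⁺ = {A, B, C, D, E, F, G, H} — all of the relation — so {B, C} is a candidate key.
{B, E}⁺ = {A, B, C, D, E, F, G, H} — all of the relation — so {B, E} is a candidate key.
No proper subset of any of these is a key, and no other minimal superkey exists.

{A, B}, {B, C}, {B, E}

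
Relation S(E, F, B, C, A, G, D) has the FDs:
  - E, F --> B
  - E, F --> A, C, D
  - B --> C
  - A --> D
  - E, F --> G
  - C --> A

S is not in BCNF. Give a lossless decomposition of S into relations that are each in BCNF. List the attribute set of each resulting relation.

{A, C}; {A, D}; {B, C}; {B, E, F, G}

Candidate key of the original relation: {E, F}.
{A, B, C, D, E, F, G}: {B} determines {A, B, C, D} here but is not a superkey — split on B --> A, C, D, giving {A, B, C, D} and {B, E, F, G}.
{A, B, C, D}: {A} determines {A, D} here but is not a superkey — split on A --> D, giving {A, D} and {A, B, C}.
{A, D}: every determinant is a superkey — BCNF.
{A, B, C}: {C} determines {A, C} here but is not a superkey — split on C --> A, giving {A, C} and {B, C}.
{A, C}: every determinant is a superkey — BCNF.
{B, C}: every determinant is a superkey — BCNF.
{B, E, F, G}: every determinant is a superkey — BCNF.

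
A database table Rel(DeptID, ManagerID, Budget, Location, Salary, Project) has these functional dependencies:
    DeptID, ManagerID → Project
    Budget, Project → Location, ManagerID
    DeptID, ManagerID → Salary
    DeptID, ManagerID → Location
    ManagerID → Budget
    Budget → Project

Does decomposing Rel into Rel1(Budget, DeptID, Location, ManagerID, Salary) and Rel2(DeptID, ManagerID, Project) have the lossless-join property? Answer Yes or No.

The shared attributes are {DeptID, ManagerID} and {DeptID, ManagerID}⁺ = {Budget, DeptID, Location, ManagerID, Project, Salary}.
Rel1 is contained in that closure, so Rel1 ∩ Rel2 → Rel1 holds and the join is lossless.

Yes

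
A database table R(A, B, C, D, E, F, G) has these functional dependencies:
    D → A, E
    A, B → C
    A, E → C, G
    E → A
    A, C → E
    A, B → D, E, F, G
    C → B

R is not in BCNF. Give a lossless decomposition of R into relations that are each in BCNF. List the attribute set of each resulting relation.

Candidate keys of the original relation: {A, B}, {A, C}, {D}, {E}.
{A, B, C, D, E, F, G}: {C} determines {B, C} here but is not a superkey — split on C → B, giving {B, C} and {A, C, D, E, F, G}.
{B, C} is in BCNF.
{A, C, D, E, F, G} is in BCNF.

{A, C, D, E, F, G}; {B, C}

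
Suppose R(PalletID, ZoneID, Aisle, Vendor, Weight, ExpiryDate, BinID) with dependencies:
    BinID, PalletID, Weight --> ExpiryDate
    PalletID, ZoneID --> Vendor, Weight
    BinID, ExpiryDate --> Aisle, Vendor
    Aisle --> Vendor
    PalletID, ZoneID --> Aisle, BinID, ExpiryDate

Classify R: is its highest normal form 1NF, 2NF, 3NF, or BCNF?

2NF

Candidate key: {PalletID, ZoneID}. Prime attributes: {PalletID, ZoneID}.
BinID, PalletID, Weight --> ExpiryDate breaks BCNF: {BinID, PalletID, Weight}⁺ = {Aisle, BinID, ExpiryDate, PalletID, Vendor, Weight}, so {BinID, PalletID, Weight} is not a superkey.
Because {ExpiryDate} is non-prime and the left side of BinID, PalletID, Weight --> ExpiryDate is not a superkey, the relation is not in 3NF.
Checking every proper subset of each key, none determines a non-prime attribute — 2NF is satisfied.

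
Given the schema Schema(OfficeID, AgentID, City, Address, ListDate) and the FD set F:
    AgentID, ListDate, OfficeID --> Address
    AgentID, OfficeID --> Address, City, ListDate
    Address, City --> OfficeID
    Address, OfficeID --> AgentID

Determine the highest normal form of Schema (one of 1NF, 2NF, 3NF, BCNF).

BCNF

Candidate keys: {Address, City}, {Address, OfficeID}, {AgentID, OfficeID}. Prime attributes: {Address, AgentID, City, OfficeID}.
Every FD has a superkey on the left, so the relation is in BCNF.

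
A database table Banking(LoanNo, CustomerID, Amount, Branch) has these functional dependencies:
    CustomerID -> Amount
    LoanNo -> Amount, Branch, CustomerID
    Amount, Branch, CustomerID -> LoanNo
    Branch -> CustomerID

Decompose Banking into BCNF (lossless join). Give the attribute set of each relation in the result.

Candidate keys of the original relation: {Branch}, {LoanNo}.
In {Amount, Branch, CustomerID, LoanNo}, {CustomerID} is not a superkey ({CustomerID}⁺ restricted to this set is {Amount, CustomerID}), so split on CustomerID -> Amount into {Amount, CustomerID} and {Branch, CustomerID, LoanNo}.
{Amount, CustomerID} has no BCNF violation.
{Branch, CustomerID, LoanNo} has no BCNF violation.

{Amount, CustomerID}; {Branch, CustomerID, LoanNo}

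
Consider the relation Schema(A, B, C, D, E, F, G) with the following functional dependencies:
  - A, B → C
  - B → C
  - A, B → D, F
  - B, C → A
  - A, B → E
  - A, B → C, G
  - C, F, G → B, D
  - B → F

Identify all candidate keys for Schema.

{B}⁺ = {A, B, C, D, E, F, G}, which is every attribute, so {B} is a candidate key.
{C, F, G}⁺ = {A, B, C, D, E, F, G}, which is every attribute, so {C, F, G} is a candidate key.
No proper subset of any of these is a key, and no other minimal superkey exists.

{B}, {C, F, G}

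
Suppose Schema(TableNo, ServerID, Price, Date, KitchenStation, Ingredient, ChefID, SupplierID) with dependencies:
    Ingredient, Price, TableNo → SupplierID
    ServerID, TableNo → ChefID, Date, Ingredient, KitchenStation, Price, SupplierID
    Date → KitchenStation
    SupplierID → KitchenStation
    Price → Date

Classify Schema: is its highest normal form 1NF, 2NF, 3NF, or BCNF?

2NF

Candidate key: {ServerID, TableNo}. Prime attributes: {ServerID, TableNo}.
For Ingredient, Price, TableNo → SupplierID we have {Ingredient, Price, TableNo}⁺ = {Date, Ingredient, KitchenStation, Price, SupplierID, TableNo}; {Ingredient, Price, TableNo} is not a superkey, so BCNF fails.
Because {SupplierID} is non-prime and the left side of Ingredient, Price, TableNo → SupplierID is not a superkey, the relation is not in 3NF.
No non-prime attribute depends on a proper subset of any candidate key, so 2NF holds.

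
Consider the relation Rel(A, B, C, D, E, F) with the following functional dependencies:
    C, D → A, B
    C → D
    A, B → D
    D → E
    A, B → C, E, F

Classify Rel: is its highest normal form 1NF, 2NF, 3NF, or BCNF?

2NF

Candidate keys: {A, B}, {C}. Prime attributes: {A, B, C}.
For D → E we have {D}⁺ = {D, E}; {D} is not a superkey, so BCNF fails.
D → E determines the non-prime attribute {E} from a non-superkey — 3NF is violated.
No non-prime attribute depends on a proper subset of any candidate key, so 2NF holds.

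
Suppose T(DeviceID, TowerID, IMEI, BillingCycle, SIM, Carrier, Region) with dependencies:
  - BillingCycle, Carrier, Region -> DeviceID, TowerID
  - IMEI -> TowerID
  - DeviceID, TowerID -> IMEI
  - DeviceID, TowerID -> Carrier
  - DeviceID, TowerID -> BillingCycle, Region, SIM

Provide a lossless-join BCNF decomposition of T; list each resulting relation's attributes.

Candidate keys of the original relation: {BillingCycle, Carrier, Region}, {DeviceID, IMEI}, {DeviceID, TowerID}.
In {BillingCycle, Carrier, DeviceID, IMEI, Region, SIM, TowerID}, {IMEI} is not a superkey ({IMEI}⁺ restricted to this set is {IMEI, TowerID}), so split on IMEI -> TowerID into {IMEI, TowerID} and {BillingCycle, Carrier, DeviceID, IMEI, Region, SIM}.
{IMEI, TowerID} has no BCNF violation.
{BillingCycle, Carrier, DeviceID, IMEI, Region, SIM} has no BCNF violation.

{BillingCycle, Carrier, DeviceID, IMEI, Region, SIM}; {IMEI, TowerID}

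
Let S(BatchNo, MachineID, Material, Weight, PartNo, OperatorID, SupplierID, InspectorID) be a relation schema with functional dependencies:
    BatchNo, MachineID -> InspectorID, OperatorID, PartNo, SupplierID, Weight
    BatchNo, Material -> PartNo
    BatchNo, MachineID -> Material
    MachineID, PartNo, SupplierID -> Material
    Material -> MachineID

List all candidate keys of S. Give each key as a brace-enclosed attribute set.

{BatchNo, MachineID}, {BatchNo, Material}

{BatchNo} never appears on the right of any FD, so every key must include it.
Closure of {BatchNo, MachineID} is {BatchNo, InspectorID, MachineID, Material, OperatorID, PartNo, SupplierID, Weight}, the whole schema; {BatchNo, MachineID} is a candidate key.
Closure of {BatchNo, Material} is {BatchNo, InspectorID, MachineID, Material, OperatorID, PartNo, SupplierID, Weight}, the whole schema; {BatchNo, Material} is a candidate key.
No proper subset of any of these is a key, and no other minimal superkey exists.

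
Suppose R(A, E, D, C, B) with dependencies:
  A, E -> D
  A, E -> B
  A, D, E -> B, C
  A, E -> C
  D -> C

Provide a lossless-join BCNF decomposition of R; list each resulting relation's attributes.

{A, B, D, E}; {C, D}

Candidate key of the original relation: {A, E}.
Within {A, B, C, D, E}: {D}⁺ ∩ {A, B, C, D, E} = {C, D}, not the whole set, so D -> C violates BCNF; decompose into {C, D} and {A, B, D, E}.
{C, D}: every determinant is a superkey — BCNF.
{A, B, D, E}: every determinant is a superkey — BCNF.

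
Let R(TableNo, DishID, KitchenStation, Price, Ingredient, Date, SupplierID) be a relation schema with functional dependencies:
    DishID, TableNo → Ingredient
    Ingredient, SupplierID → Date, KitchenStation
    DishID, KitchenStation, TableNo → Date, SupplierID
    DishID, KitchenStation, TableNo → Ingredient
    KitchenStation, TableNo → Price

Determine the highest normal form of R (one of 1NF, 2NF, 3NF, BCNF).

1NF

Candidate keys: {DishID, KitchenStation, TableNo}, {DishID, SupplierID, TableNo}. Prime attributes: {DishID, KitchenStation, SupplierID, TableNo}.
DishID, TableNo → Ingredient: {DishID, TableNo}⁺ = {DishID, Ingredient, TableNo}, which is not all of the attributes, so the left side is not a superkey — BCNF is violated.
DishID, TableNo → Ingredient has non-prime {Ingredient} on the right and a non-superkey on the left, so 3NF fails.
{DishID, TableNo} is a proper subset of the key {DishID, KitchenStation, TableNo}, and {DishID, TableNo}⁺ contains the non-prime attribute {Ingredient} — a partial dependency, so 2NF is violated.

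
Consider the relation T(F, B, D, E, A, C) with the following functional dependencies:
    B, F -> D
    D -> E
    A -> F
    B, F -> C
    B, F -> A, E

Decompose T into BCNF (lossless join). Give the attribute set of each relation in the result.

Candidate keys of the original relation: {A, B}, {B, F}.
In {A, B, C, D, E, F}, {D} is not a superkey ({D}⁺ restricted to this set is {D, E}), so split on D -> E into {D, E} and {A, B, C, D, F}.
{D, E} has no BCNF violation.
In {A, B, C, D, F}, {A} is not a superkey ({A}⁺ restricted to this set is {A, F}), so split on A -> F into {A, F} and {A, B, C, D}.
{A, F} has no BCNF violation.
{A, B, C, D} has no BCNF violation.

{A, B, C, D}; {A, F}; {D, E}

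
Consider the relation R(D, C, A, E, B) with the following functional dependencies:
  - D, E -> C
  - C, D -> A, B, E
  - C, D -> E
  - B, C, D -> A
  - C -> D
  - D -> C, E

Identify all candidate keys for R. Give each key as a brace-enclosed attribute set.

{C}⁺ = {A, B, C, D, E} — all of the relation — so {C} is a candidate key.
{D}⁺ = {A, B, C, D, E} — all of the relation — so {D} is a candidate key.
These are minimal and exhaustive — every other superkey contains one of them.

{C}, {D}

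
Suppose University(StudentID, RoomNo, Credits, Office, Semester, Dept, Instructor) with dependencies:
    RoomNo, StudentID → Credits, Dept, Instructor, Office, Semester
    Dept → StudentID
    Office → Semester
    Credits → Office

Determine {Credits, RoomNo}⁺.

Start with {Credits, RoomNo}.
Credits → Office applies; add {Office} → now {Credits, Office, RoomNo}.
Office → Semester applies; add {Semester} → now {Credits, Office, RoomNo, Semester}.
No further FD applies.

{Credits, Office, RoomNo, Semester}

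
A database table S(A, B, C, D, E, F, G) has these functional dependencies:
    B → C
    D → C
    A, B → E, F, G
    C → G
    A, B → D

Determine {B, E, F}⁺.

{B, C, E, F, G}

Start with {B, E, F}.
B → C applies; add {C} → now {B, C, E, F}.
C → G applies; add {G} → now {B, C, E, F, G}.
No further FD applies.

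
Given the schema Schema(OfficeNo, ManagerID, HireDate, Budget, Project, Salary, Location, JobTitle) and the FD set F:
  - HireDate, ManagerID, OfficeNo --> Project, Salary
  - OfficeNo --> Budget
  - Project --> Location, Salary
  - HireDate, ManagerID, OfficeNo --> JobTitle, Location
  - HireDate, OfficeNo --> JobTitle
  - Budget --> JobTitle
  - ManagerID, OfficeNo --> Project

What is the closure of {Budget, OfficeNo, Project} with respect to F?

Start with {Budget, OfficeNo, Project}.
Project --> Location, Salary applies; add {Location, Salary} → now {Budget, Location, OfficeNo, Project, Salary}.
Budget --> JobTitle applies; add {JobTitle} → now {Budget, JobTitle, Location, OfficeNo, Project, Salary}.
No further FD applies.

{Budget, JobTitle, Location, OfficeNo, Project, Salary}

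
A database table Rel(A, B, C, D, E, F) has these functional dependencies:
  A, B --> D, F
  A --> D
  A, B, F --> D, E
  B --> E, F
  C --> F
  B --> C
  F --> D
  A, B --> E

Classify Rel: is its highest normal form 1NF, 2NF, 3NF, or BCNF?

Candidate key: {A, B}. Prime attributes: {A, B}.
A --> D: {A}⁺ = {A, D}, which is not all of the attributes, so the left side is not a superkey — BCNF is violated.
A --> D determines the non-prime attribute {D} from a non-superkey — 3NF is violated.
{A} is a proper subset of the key {A, B}, and {A}⁺ contains the non-prime attribute {D} — a partial dependency, so 2NF is violated.

1NF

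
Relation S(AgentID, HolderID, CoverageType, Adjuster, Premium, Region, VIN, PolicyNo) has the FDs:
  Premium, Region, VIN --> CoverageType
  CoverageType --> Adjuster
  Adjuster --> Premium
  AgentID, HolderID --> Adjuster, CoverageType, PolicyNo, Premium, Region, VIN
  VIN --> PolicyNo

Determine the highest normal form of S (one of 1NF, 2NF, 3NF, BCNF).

Candidate key: {AgentID, HolderID}. Prime attributes: {AgentID, HolderID}.
For Premium, Region, VIN --> CoverageType we have {Premium, Region, VIN}⁺ = {Adjuster, CoverageType, PolicyNo, Premium, Region, VIN}; {Premium, Region, VIN} is not a superkey, so BCNF fails.
Because {CoverageType} is non-prime and the left side of Premium, Region, VIN --> CoverageType is not a superkey, the relation is not in 3NF.
No non-prime attribute depends on a proper subset of any candidate key, so 2NF holds.

2NF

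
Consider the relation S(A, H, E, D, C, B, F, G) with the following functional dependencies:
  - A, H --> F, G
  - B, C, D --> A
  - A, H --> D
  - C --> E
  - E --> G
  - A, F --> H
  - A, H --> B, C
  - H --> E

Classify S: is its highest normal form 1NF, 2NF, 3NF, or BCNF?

1NF

Candidate keys: {A, F}, {A, H}, {B, C, D, F}, {B, C, D, H}. Prime attributes: {A, B, C, D, F, H}.
B, C, D --> A: {B, C, D}⁺ = {A, B, C, D, E, G}, which is not all of the attributes, so the left side is not a superkey — BCNF is violated.
C --> E determines the non-prime attribute {E} from a non-superkey — 3NF is violated.
Since {H} ⊂ {A, H} and {H}⁺ ⊇ {E, G} with {E, G} non-prime, there is a partial dependency; 2NF fails.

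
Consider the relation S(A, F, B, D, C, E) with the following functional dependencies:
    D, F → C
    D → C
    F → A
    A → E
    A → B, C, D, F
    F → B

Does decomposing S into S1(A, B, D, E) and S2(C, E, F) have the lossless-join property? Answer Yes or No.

S1 ∩ S2 = {E}; its closure under F is {E}.
Neither S1 nor S2 is contained in that closure, so the decomposition is lossy.

No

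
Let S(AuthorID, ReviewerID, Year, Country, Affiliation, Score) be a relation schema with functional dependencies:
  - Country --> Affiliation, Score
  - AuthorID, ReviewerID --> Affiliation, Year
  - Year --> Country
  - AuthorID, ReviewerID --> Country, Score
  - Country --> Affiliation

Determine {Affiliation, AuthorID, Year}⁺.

Start with {Affiliation, AuthorID, Year}.
Year --> Country applies; add {Country} → now {Affiliation, AuthorID, Country, Year}.
Country --> Affiliation, Score applies; add {Score} → now {Affiliation, AuthorID, Country, Score, Year}.
No further FD applies.

{Affiliation, AuthorID, Country, Score, Year}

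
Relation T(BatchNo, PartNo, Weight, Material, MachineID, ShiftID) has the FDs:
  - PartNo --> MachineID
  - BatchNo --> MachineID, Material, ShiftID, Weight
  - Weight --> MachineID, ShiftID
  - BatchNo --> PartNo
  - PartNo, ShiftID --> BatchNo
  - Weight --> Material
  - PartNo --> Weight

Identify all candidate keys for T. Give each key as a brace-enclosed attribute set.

{BatchNo}, {PartNo}

{BatchNo}⁺ = {BatchNo, MachineID, Material, PartNo, ShiftID, Weight} — all of the relation — so {BatchNo} is a candidate key.
{PartNo}⁺ = {BatchNo, MachineID, Material, PartNo, ShiftID, Weight} — all of the relation — so {PartNo} is a candidate key.
Any other superkey properly contains one of these, so there are no further candidate keys.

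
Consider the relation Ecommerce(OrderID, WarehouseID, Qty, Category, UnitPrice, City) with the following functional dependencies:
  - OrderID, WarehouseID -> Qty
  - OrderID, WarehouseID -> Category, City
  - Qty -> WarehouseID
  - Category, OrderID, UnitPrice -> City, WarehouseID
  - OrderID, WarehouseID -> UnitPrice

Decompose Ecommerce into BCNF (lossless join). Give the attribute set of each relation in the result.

{Category, City, OrderID, Qty, UnitPrice}; {Qty, WarehouseID}

Candidate keys of the original relation: {Category, OrderID, UnitPrice}, {OrderID, Qty}, {OrderID, WarehouseID}.
Within {Category, City, OrderID, Qty, UnitPrice, WarehouseID}: {Qty}⁺ ∩ {Category, City, OrderID, Qty, UnitPrice, WarehouseID} = {Qty, WarehouseID}, not the whole set, so Qty -> WarehouseID violates BCNF; decompose into {Qty, WarehouseID} and {Category, City, OrderID, Qty, UnitPrice}.
{Qty, WarehouseID}: every determinant is a superkey — BCNF.
{Category, City, OrderID, Qty, UnitPrice}: every determinant is a superkey — BCNF.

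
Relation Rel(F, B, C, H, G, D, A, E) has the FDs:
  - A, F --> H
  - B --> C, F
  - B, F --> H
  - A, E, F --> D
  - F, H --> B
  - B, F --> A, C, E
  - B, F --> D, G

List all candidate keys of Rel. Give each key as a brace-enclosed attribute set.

{A, F}, {B}, {F, H}

{B}⁺ = {A, B, C, D, E, F, G, H} — all of the relation — so {B} is a candidate key.
{A, F}⁺ = {A, B, C, D, E, F, G, H} — all of the relation — so {A, F} is a candidate key.
{F, H}⁺ = {A, B, C, D, E, F, G, H} — all of the relation — so {F, H} is a candidate key.
These are minimal and exhaustive — every other superkey contains one of them.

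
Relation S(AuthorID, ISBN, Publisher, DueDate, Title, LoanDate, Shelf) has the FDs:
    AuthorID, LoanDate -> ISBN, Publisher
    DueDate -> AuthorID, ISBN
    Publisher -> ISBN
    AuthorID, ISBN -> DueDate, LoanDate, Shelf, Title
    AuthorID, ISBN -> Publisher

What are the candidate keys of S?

Closure of {DueDate} is {AuthorID, DueDate, ISBN, LoanDate, Publisher, Shelf, Title}, the whole schema; {DueDate} is a candidate key.
Closure of {AuthorID, ISBN} is {AuthorID, DueDate, ISBN, LoanDate, Publisher, Shelf, Title}, the whole schema; {AuthorID, ISBN} is a candidate key.
Closure of {AuthorID, LoanDate} is {AuthorID, DueDate, ISBN, LoanDate, Publisher, Shelf, Title}, the whole schema; {AuthorID, LoanDate} is a candidate key.
Closure of {AuthorID, Publisher} is {AuthorID, DueDate, ISBN, LoanDate, Publisher, Shelf, Title}, the whole schema; {AuthorID, Publisher} is a candidate key.
These are minimal and exhaustive — every other superkey contains one of them.

{AuthorID, ISBN}, {AuthorID, LoanDate}, {AuthorID, Publisher}, {DueDate}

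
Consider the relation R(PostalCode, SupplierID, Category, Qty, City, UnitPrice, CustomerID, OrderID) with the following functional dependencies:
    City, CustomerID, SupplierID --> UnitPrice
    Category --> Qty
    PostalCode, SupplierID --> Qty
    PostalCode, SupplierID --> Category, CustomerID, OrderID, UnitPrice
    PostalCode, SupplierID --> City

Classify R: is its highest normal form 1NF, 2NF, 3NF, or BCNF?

Candidate key: {PostalCode, SupplierID}. Prime attributes: {PostalCode, SupplierID}.
City, CustomerID, SupplierID --> UnitPrice breaks BCNF: {City, CustomerID, SupplierID}⁺ = {City, CustomerID, SupplierID, UnitPrice}, so {City, CustomerID, SupplierID} is not a superkey.
Because {UnitPrice} is non-prime and the left side of City, CustomerID, SupplierID --> UnitPrice is not a superkey, the relation is not in 3NF.
No non-prime attribute depends on a proper subset of any candidate key, so 2NF holds.

2NF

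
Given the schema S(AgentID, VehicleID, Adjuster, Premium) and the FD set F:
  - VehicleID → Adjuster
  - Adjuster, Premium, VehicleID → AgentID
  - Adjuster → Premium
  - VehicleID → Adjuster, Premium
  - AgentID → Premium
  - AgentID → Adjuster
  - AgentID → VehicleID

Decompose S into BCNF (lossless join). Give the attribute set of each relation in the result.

Candidate keys of the original relation: {AgentID}, {VehicleID}.
Within {Adjuster, AgentID, Premium, VehicleID}: {Adjuster}⁺ ∩ {Adjuster, AgentID, Premium, VehicleID} = {Adjuster, Premium}, not the whole set, so Adjuster → Premium violates BCNF; decompose into {Adjuster, Premium} and {Adjuster, AgentID, VehicleID}.
{Adjuster, Premium} has no BCNF violation.
{Adjuster, AgentID, VehicleID} has no BCNF violation.

{Adjuster, AgentID, VehicleID}; {Adjuster, Premium}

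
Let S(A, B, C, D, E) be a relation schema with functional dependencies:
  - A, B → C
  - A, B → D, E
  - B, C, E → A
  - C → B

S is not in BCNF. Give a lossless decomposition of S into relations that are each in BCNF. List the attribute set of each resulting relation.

{A, C, D, E}; {B, C}

Candidate keys of the original relation: {A, B}, {A, C}, {C, E}.
In {A, B, C, D, E}, {C} is not a superkey ({C}⁺ restricted to this set is {B, C}), so split on C → B into {B, C} and {A, C, D, E}.
{B, C} has no BCNF violation.
{A, C, D, E} has no BCNF violation.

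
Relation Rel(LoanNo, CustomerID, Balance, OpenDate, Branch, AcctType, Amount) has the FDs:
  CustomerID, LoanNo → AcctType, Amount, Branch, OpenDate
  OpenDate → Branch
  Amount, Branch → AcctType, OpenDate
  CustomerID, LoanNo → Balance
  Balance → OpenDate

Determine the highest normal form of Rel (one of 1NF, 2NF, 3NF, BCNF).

2NF

Candidate key: {CustomerID, LoanNo}. Prime attributes: {CustomerID, LoanNo}.
OpenDate → Branch: {OpenDate}⁺ = {Branch, OpenDate}, which is not all of the attributes, so the left side is not a superkey — BCNF is violated.
Because {Branch} is non-prime and the left side of OpenDate → Branch is not a superkey, the relation is not in 3NF.
No proper subset of a key has a non-prime attribute in its closure, so there is no partial dependency; 2NF holds.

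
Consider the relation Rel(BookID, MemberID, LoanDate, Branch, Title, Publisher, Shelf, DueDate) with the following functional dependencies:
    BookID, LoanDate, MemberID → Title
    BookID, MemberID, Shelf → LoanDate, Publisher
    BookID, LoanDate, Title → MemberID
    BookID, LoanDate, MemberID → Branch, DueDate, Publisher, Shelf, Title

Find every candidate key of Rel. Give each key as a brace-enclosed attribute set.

{BookID} never appears on the right of any FD, so every key must include it.
{BookID, LoanDate, MemberID}⁺ = {BookID, Branch, DueDate, LoanDate, MemberID, Publisher, Shelf, Title}, which is every attribute, so {BookID, LoanDate, MemberID} is a candidate key.
{BookID, LoanDate, Title}⁺ = {BookID, Branch, DueDate, LoanDate, MemberID, Publisher, Shelf, Title}, which is every attribute, so {BookID, LoanDate, Title} is a candidate key.
{BookID, MemberID, Shelf}⁺ = {BookID, Branch, DueDate, LoanDate, MemberID, Publisher, Shelf, Title}, which is every attribute, so {BookID, MemberID, Shelf} is a candidate key.
No proper subset of any of these is a key, and no other minimal superkey exists.

{BookID, LoanDate, MemberID}, {BookID, LoanDate, Title}, {BookID, MemberID, Shelf}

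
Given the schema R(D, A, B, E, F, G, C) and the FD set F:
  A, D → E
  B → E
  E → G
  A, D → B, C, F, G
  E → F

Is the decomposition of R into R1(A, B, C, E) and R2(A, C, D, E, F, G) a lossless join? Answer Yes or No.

The shared attributes are {A, C, E} and {A, C, E}⁺ = {A, C, E, F, G}.
Neither R1 nor R2 is contained in that closure, so the decomposition is lossy.

No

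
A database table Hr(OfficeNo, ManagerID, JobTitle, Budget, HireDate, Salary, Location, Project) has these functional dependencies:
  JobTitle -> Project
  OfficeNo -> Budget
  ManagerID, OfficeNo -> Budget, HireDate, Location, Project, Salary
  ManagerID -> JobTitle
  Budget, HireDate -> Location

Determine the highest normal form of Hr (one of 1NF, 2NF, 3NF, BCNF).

1NF

Candidate key: {ManagerID, OfficeNo}. Prime attributes: {ManagerID, OfficeNo}.
JobTitle -> Project: {JobTitle}⁺ = {JobTitle, Project}, which is not all of the attributes, so the left side is not a superkey — BCNF is violated.
JobTitle -> Project determines the non-prime attribute {Project} from a non-superkey — 3NF is violated.
The proper key subset {ManagerID} of {ManagerID, OfficeNo} determines non-prime {JobTitle, Project}, so the relation is not even in 2NF.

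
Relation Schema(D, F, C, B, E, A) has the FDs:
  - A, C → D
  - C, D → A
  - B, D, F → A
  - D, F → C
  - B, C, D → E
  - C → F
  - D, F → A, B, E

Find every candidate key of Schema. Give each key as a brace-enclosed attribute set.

{A, C} is a candidate key since {A, C}⁺ = {A, B, C, D, E, F} covers every attribute.
{C, D} is a candidate key since {C, D}⁺ = {A, B, C, D, E, F} covers every attribute.
{D, F} is a candidate key since {D, F}⁺ = {A, B, C, D, E, F} covers every attribute.
These are minimal and exhaustive — every other superkey contains one of them.

{A, C}, {C, D}, {D, F}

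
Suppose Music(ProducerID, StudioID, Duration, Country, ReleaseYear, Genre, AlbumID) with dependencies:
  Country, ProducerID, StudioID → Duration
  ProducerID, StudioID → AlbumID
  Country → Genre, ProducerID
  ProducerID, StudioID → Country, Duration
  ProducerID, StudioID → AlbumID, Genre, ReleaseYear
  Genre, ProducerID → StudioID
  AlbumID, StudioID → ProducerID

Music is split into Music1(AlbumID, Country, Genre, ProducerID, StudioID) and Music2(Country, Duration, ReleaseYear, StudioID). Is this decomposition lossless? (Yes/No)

Music1 ∩ Music2 = {Country, StudioID}; its closure under F is {AlbumID, Country, Duration, Genre, ProducerID, ReleaseYear, StudioID}.
Since Music1 ⊆ {AlbumID, Country, Duration, Genre, ProducerID, ReleaseYear, StudioID}, the intersection is a superkey of Music1; the decomposition is lossless.

Yes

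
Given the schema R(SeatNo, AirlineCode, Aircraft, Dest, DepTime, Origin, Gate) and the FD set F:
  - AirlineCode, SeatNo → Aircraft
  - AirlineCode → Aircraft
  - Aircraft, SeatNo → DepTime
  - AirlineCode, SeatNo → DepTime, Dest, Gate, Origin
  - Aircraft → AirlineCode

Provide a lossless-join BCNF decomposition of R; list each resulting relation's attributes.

{Aircraft, AirlineCode}; {AirlineCode, DepTime, Dest, Gate, Origin, SeatNo}

Candidate keys of the original relation: {Aircraft, SeatNo}, {AirlineCode, SeatNo}.
In {Aircraft, AirlineCode, DepTime, Dest, Gate, Origin, SeatNo}, {AirlineCode} is not a superkey ({AirlineCode}⁺ restricted to this set is {Aircraft, AirlineCode}), so split on AirlineCode → Aircraft into {Aircraft, AirlineCode} and {AirlineCode, DepTime, Dest, Gate, Origin, SeatNo}.
{Aircraft, AirlineCode} has no BCNF violation.
{AirlineCode, DepTime, Dest, Gate, Origin, SeatNo} has no BCNF violation.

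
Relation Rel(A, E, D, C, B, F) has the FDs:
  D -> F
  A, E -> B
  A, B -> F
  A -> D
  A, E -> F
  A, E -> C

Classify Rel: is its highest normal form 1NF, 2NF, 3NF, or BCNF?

1NF

Candidate key: {A, E}. Prime attributes: {A, E}.
For D -> F we have {D}⁺ = {D, F}; {D} is not a superkey, so BCNF fails.
D -> F determines the non-prime attribute {F} from a non-superkey — 3NF is violated.
{A} is a proper subset of the key {A, E}, and {A}⁺ contains the non-prime attributes {D, F} — a partial dependency, so 2NF is violated.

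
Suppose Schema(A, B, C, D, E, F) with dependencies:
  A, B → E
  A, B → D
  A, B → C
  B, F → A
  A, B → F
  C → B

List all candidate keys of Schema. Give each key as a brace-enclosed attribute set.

{A, B}, {A, C}, {B, F}, {C, F}

Closure of {A, B} is {A, B, C, D, E, F}, the whole schema; {A, B} is a candidate key.
Closure of {A, C} is {A, B, C, D, E, F}, the whole schema; {A, C} is a candidate key.
Closure of {B, F} is {A, B, C, D, E, F}, the whole schema; {B, F} is a candidate key.
Closure of {C, F} is {A, B, C, D, E, F}, the whole schema; {C, F} is a candidate key.
These are minimal and exhaustive — every other superkey contains one of them.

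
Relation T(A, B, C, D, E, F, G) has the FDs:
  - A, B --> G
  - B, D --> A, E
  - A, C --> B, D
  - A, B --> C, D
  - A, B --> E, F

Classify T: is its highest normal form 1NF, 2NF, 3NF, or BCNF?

BCNF

Candidate keys: {A, B}, {A, C}, {B, D}. Prime attributes: {A, B, C, D}.
The left-hand side of every FD is a superkey, so BCNF is satisfied.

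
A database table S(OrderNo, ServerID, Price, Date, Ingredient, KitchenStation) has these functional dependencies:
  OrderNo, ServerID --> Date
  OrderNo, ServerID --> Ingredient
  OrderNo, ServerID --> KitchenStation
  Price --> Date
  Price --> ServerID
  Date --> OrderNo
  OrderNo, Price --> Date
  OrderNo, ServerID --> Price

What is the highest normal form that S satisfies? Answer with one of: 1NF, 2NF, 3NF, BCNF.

3NF

Candidate keys: {Date, ServerID}, {OrderNo, ServerID}, {Price}. Prime attributes: {Date, OrderNo, Price, ServerID}.
For Date --> OrderNo we have {Date}⁺ = {Date, OrderNo}; {Date} is not a superkey, so BCNF fails.
Its right-hand attributes {OrderNo} are all prime, as are those of every other non-superkey FD — the relation is in 3NF.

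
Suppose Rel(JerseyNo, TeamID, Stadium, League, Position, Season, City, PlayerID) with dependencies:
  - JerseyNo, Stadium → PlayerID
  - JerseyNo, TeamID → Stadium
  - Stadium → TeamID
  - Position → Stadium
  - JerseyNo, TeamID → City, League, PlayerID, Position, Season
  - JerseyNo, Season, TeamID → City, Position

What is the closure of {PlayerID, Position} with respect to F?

Start with {PlayerID, Position}.
Position → Stadium applies; add {Stadium} → now {PlayerID, Position, Stadium}.
Stadium → TeamID applies; add {TeamID} → now {PlayerID, Position, Stadium, TeamID}.
No further FD applies.

{PlayerID, Position, Stadium, TeamID}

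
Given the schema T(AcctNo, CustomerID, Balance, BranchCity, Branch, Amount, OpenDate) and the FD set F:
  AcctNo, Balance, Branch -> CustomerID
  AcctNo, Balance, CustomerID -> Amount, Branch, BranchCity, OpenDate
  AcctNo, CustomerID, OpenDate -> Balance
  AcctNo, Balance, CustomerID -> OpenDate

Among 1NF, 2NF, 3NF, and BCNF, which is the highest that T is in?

BCNF

Candidate keys: {AcctNo, Balance, Branch}, {AcctNo, Balance, CustomerID}, {AcctNo, CustomerID, OpenDate}. Prime attributes: {AcctNo, Balance, Branch, CustomerID, OpenDate}.
Every FD has a superkey on the left, so the relation is in BCNF.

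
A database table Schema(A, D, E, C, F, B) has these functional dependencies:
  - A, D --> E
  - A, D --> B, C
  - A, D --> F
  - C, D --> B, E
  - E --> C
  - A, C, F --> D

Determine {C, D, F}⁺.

{B, C, D, E, F}

Start with {C, D, F}.
C, D --> B, E applies; add {B, E} → now {B, C, D, E, F}.
No further FD applies.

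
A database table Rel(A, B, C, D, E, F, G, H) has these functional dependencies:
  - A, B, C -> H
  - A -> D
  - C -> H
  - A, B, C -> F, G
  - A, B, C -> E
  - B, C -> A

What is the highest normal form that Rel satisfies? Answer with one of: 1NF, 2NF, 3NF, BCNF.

Candidate key: {B, C}. Prime attributes: {B, C}.
A -> D: {A}⁺ = {A, D}, which is not all of the attributes, so the left side is not a superkey — BCNF is violated.
A -> D determines the non-prime attribute {D} from a non-superkey — 3NF is violated.
{C} is a proper subset of the key {B, C}, and {C}⁺ contains the non-prime attribute {H} — a partial dependency, so 2NF is violated.

1NF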